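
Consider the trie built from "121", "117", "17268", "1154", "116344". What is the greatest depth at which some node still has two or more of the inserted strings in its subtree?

Equivalently: take the maximum, over all pairs, of their longest common prefix length.
e.g. "1154" and "116344" share the prefix "11" of length 2; no pair shares a longer one.
Longest shared-prefix length: 2

2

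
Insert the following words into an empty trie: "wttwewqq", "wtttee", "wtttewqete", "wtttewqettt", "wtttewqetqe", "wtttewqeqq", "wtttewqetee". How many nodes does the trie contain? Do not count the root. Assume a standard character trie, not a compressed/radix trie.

For each word, the new-node count is its length minus the longest prefix already in the trie:
  "wttwewqq" → 8 new (w, t, t, w, e, w, q, q)
  "wtttee" → prefix "wtt" already present; 3 new (t, e, e)
  "wtttewqete" → prefix "wttte" already present; 5 new (w, q, e, t, e)
  "wtttewqettt" → prefix "wtttewqet" already present; 2 new (t, t)
  "wtttewqetqe" → prefix "wtttewqet" already present; 2 new (q, e)
  "wtttewqeqq" → prefix "wtttewqe" already present; 2 new (q, q)
  "wtttewqetee" → prefix "wtttewqete" already present; 1 new (e)
Total nodes = 8 + 3 + 5 + 2 + 2 + 2 + 1 = 23

23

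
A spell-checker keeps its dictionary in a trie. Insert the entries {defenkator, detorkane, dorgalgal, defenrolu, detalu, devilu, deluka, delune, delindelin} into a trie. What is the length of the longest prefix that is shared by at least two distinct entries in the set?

Equivalently: take the maximum, over all pairs, of their longest common prefix length.
"defenkator" and "defenrolu" agree on "defen" (5 characters) before diverging; nothing deeper is shared.
Longest shared-prefix length: 5

5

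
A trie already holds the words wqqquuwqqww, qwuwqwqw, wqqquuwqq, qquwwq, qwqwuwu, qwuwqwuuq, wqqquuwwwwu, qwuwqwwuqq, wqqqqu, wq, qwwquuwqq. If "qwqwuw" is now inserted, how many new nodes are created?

"qwqwuw" is already a full path in the trie; only an end-marker is added.
No new nodes are needed: 0.

0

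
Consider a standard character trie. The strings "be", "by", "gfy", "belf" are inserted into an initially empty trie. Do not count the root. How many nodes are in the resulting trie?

Trie structure (* marks end of a word):
(root)
├─ b
│  ├─ e *
│  │  └─ l
│  │     └─ f *
│  └─ y *
└─ g
   └─ f
      └─ y *
Counting every labelled node above: 8.

8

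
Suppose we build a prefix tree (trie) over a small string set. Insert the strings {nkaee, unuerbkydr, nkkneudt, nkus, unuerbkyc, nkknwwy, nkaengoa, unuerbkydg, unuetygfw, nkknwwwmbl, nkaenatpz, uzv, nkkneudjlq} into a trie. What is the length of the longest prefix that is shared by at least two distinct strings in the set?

9

Equivalently: take the maximum, over all pairs, of their longest common prefix length.
e.g. "unuerbkydg" and "unuerbkydr" share the prefix "unuerbkyd" of length 9; no pair shares a longer one.
Longest shared-prefix length: 9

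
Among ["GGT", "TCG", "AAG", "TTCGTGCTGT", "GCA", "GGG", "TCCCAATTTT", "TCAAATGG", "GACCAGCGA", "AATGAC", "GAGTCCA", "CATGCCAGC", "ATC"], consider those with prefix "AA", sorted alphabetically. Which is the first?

AAG

Filter for "AA…" and sort: "AAG", "AATGAC"
Position 1: AAG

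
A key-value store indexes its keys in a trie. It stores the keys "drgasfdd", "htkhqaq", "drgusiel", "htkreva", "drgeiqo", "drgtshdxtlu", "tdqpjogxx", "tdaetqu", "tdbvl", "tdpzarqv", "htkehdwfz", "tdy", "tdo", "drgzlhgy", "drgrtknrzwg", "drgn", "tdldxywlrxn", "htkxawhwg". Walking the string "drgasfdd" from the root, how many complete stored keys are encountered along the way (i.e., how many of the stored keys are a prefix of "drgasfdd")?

1

Walk "drgasfdd" from the root; an end-of-word marker is hit whenever a stored word is a prefix of "drgasfdd".
Prefixes of the query that are stored words: "drgasfdd"
Count: 1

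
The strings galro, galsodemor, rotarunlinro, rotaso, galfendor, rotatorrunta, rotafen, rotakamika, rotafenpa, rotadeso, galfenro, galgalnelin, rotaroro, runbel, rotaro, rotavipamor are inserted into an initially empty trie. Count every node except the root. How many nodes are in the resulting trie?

Count nodes per top-level branch (shared prefixes stored once):
  'g'-branch (galfendor, galfenro, galgalnelin, galro, galsodemor): 28 nodes
  'r'-branch (rotadeso, rotafen, rotafenpa, rotakamika, rotaro, rotaroro, rotarunlinro, rotaso, rotatorrunta, rotavipamor, runbel): 52 nodes
Sum: 80

80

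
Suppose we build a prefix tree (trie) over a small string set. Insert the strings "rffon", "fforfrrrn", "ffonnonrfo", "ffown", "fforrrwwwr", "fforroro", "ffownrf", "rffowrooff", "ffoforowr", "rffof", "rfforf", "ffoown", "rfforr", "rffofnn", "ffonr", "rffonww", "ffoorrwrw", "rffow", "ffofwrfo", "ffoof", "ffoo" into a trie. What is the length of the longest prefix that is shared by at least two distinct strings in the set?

5

Equivalently: take the maximum, over all pairs, of their longest common prefix length.
e.g. "fforroro" and "fforrrwwwr" share the prefix "fforr" of length 5; no pair shares a longer one.
Longest shared-prefix length: 5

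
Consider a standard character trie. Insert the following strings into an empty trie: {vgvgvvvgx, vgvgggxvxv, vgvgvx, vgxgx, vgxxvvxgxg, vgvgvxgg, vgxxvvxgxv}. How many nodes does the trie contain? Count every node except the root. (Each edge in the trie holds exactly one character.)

Insert word by word; a character creates a node only if that edge doesn't already exist:
  "vgvgvvvgx" → 9 new (v, g, v, g, v, v, v, g, x)
  "vgvgggxvxv" → prefix "vgvg" already present; 6 new (g, g, x, v, x, v)
  "vgvgvx" → prefix "vgvgv" already present; 1 new (x)
  "vgxgx" → prefix "vg" already present; 3 new (x, g, x)
  "vgxxvvxgxg" → prefix "vgx" already present; 7 new (x, v, v, x, g, x, g)
  "vgvgvxgg" → prefix "vgvgvx" already present; 2 new (g, g)
  "vgxxvvxgxv" → prefix "vgxxvvxgx" already present; 1 new (v)
Total nodes = 9 + 6 + 1 + 3 + 7 + 2 + 1 = 29

29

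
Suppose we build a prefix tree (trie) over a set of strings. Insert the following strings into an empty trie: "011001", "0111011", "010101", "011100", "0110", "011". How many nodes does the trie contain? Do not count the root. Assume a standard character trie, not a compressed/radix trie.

15

Insert word by word; a character creates a node only if that edge doesn't already exist:
  "011001" → 6 new (0, 1, 1, 0, 0, 1)
  "0111011" → prefix "011" already present; 4 new (1, 0, 1, 1)
  "010101" → prefix "01" already present; 4 new (0, 1, 0, 1)
  "011100" → prefix "01110" already present; 1 new (0)
  "0110" → prefix "0110" already present; 0 new (none)
  "011" → prefix "011" already present; 0 new (none)
Total nodes = 6 + 4 + 4 + 1 + 0 + 0 = 15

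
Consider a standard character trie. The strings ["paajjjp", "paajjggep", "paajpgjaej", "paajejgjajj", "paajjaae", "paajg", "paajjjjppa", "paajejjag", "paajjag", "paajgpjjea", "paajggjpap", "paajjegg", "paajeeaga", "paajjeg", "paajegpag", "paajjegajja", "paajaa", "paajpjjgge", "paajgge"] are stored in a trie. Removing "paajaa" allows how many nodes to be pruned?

2

A node on "paajaa"'s path can go only if nothing else ends at it or branches off below it.
The suffix "aa" (2 nodes) is used only by "paajaa"; the node for "paaj" still has the child "j", so pruning stops there.
Nodes removed: 2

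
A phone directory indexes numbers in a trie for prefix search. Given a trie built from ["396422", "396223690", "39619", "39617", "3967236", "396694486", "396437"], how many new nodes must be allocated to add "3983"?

Walking "3983" from the root, the first 2 characters ("39") follow existing edges; "8" is the first miss.
New nodes needed: |"3983"| − 2 = 4 − 2 = 2.

2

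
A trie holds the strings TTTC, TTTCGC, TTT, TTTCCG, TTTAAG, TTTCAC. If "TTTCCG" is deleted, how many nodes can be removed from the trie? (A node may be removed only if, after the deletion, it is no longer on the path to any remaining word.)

2

Walk "TTTCCG" from the leaf back toward the root, removing each node that no remaining word uses.
The suffix "CG" (2 nodes) is used only by "TTTCCG"; the node for "TTTC" still has the child "G", so pruning stops there.
Nodes removed: 2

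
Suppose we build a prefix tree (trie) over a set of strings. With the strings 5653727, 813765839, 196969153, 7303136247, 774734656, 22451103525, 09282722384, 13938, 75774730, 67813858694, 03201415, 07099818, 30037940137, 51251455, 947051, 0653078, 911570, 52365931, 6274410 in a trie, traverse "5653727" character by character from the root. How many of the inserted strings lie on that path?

1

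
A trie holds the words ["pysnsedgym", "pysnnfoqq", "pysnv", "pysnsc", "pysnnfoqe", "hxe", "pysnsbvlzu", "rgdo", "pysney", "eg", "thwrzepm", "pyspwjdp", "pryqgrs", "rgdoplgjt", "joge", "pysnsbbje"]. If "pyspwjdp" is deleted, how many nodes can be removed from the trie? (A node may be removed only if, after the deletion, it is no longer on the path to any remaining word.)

5

A node on "pyspwjdp"'s path can go only if nothing else ends at it or branches off below it.
The suffix "pwjdp" (5 nodes) is used only by "pyspwjdp"; the node for "pys" still has the child "n", so pruning stops there.
Nodes removed: 5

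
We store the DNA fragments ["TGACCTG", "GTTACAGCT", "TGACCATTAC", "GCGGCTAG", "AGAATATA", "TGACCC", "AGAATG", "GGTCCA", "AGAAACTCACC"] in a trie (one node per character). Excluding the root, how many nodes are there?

50

For each word, the new-node count is its length minus the longest prefix already in the trie:
  "TGACCTG" → 7 new (T, G, A, C, C, T, G)
  "GTTACAGCT" → 9 new (G, T, T, A, C, A, G, C, T)
  "TGACCATTAC" → prefix "TGACC" already present; 5 new (A, T, T, A, C)
  "GCGGCTAG" → prefix "G" already present; 7 new (C, G, G, C, T, A, G)
  "AGAATATA" → 8 new (A, G, A, A, T, A, T, A)
  "TGACCC" → prefix "TGACC" already present; 1 new (C)
  "AGAATG" → prefix "AGAAT" already present; 1 new (G)
  "GGTCCA" → prefix "G" already present; 5 new (G, T, C, C, A)
  "AGAAACTCACC" → prefix "AGAA" already present; 7 new (A, C, T, C, A, C, C)
Total nodes = 7 + 9 + 5 + 7 + 8 + 1 + 1 + 5 + 7 = 50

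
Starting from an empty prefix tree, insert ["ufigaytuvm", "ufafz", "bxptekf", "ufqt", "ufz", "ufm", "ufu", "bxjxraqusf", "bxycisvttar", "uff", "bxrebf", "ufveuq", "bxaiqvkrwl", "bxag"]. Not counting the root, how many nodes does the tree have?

Insert word by word; a character creates a node only if that edge doesn't already exist:
  "ufigaytuvm" → 10 new (u, f, i, g, a, y, t, u, v, m)
  "ufafz" → prefix "uf" already present; 3 new (a, f, z)
  "bxptekf" → 7 new (b, x, p, t, e, k, f)
  "ufqt" → prefix "uf" already present; 2 new (q, t)
  "ufz" → prefix "uf" already present; 1 new (z)
  "ufm" → prefix "uf" already present; 1 new (m)
  "ufu" → prefix "uf" already present; 1 new (u)
  "bxjxraqusf" → prefix "bx" already present; 8 new (j, x, r, a, q, u, s, f)
  "bxycisvttar" → prefix "bx" already present; 9 new (y, c, i, s, v, t, t, a, r)
  "uff" → prefix "uf" already present; 1 new (f)
  "bxrebf" → prefix "bx" already present; 4 new (r, e, b, f)
  "ufveuq" → prefix "uf" already present; 4 new (v, e, u, q)
  "bxaiqvkrwl" → prefix "bx" already present; 8 new (a, i, q, v, k, r, w, l)
  "bxag" → prefix "bxa" already present; 1 new (g)
Total nodes = 10 + 3 + 7 + 2 + 1 + 1 + 1 + 8 + 9 + 1 + 4 + 4 + 8 + 1 = 60

60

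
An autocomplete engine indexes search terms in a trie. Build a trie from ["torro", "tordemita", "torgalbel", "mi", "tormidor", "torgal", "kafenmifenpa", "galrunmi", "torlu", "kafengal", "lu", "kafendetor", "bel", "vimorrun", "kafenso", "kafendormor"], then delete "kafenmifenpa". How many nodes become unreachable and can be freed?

Walk "kafenmifenpa" from the leaf back toward the root, removing each node that no remaining word uses.
The suffix "mifenpa" (7 nodes) is used only by "kafenmifenpa"; the node for "kafen" still has the child "g", so pruning stops there.
Nodes removed: 7

7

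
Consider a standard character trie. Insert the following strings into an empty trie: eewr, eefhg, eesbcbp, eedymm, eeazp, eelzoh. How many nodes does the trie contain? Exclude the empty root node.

23

Trace insertions, counting only characters that open a new branch:
  "eewr" → 4 new (e, e, w, r)
  "eefhg" → prefix "ee" already present; 3 new (f, h, g)
  "eesbcbp" → prefix "ee" already present; 5 new (s, b, c, b, p)
  "eedymm" → prefix "ee" already present; 4 new (d, y, m, m)
  "eeazp" → prefix "ee" already present; 3 new (a, z, p)
  "eelzoh" → prefix "ee" already present; 4 new (l, z, o, h)
Total nodes = 4 + 3 + 5 + 4 + 3 + 4 = 23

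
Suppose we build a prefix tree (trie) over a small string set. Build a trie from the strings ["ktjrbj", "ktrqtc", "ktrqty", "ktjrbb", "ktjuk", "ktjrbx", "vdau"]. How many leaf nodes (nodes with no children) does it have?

7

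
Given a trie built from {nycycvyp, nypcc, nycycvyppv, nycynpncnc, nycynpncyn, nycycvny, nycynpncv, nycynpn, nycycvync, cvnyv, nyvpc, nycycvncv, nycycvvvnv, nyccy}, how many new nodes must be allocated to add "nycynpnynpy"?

The longest prefix of "nycynpnynpy" already in the trie is "nycynpn" (length 7).
Each of the 4 remaining characters creates one node.

4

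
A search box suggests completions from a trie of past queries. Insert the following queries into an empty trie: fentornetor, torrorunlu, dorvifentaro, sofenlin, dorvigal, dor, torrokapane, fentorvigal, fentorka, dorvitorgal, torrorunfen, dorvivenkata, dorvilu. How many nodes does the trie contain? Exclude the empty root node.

75

Trace insertions, counting only characters that open a new branch:
  "fentornetor" → 11 new (f, e, n, t, o, r, n, e, t, o, r)
  "torrorunlu" → 10 new (t, o, r, r, o, r, u, n, l, u)
  "dorvifentaro" → 12 new (d, o, r, v, i, f, e, n, t, a, r, o)
  "sofenlin" → 8 new (s, o, f, e, n, l, i, n)
  "dorvigal" → prefix "dorvi" already present; 3 new (g, a, l)
  "dor" → prefix "dor" already present; 0 new (none)
  "torrokapane" → prefix "torro" already present; 6 new (k, a, p, a, n, e)
  "fentorvigal" → prefix "fentor" already present; 5 new (v, i, g, a, l)
  "fentorka" → prefix "fentor" already present; 2 new (k, a)
  "dorvitorgal" → prefix "dorvi" already present; 6 new (t, o, r, g, a, l)
  "torrorunfen" → prefix "torrorun" already present; 3 new (f, e, n)
  "dorvivenkata" → prefix "dorvi" already present; 7 new (v, e, n, k, a, t, a)
  "dorvilu" → prefix "dorvi" already present; 2 new (l, u)
Total nodes = 11 + 10 + 12 + 8 + 3 + 0 + 6 + 5 + 2 + 6 + 3 + 7 + 2 = 75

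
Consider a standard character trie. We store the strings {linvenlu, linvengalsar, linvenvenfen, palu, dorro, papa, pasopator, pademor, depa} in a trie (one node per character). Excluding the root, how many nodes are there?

Insert word by word; a character creates a node only if that edge doesn't already exist:
  "linvenlu" → 8 new (l, i, n, v, e, n, l, u)
  "linvengalsar" → prefix "linven" already present; 6 new (g, a, l, s, a, r)
  "linvenvenfen" → prefix "linven" already present; 6 new (v, e, n, f, e, n)
  "palu" → 4 new (p, a, l, u)
  "dorro" → 5 new (d, o, r, r, o)
  "papa" → prefix "pa" already present; 2 new (p, a)
  "pasopator" → prefix "pa" already present; 7 new (s, o, p, a, t, o, r)
  "pademor" → prefix "pa" already present; 5 new (d, e, m, o, r)
  "depa" → prefix "d" already present; 3 new (e, p, a)
Total nodes = 8 + 6 + 6 + 4 + 5 + 2 + 7 + 5 + 3 = 46

46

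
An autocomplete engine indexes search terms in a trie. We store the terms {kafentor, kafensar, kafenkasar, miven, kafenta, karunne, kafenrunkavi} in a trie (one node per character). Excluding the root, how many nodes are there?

34

Insert word by word; a character creates a node only if that edge doesn't already exist:
  "kafentor" → 8 new (k, a, f, e, n, t, o, r)
  "kafensar" → prefix "kafen" already present; 3 new (s, a, r)
  "kafenkasar" → prefix "kafen" already present; 5 new (k, a, s, a, r)
  "miven" → 5 new (m, i, v, e, n)
  "kafenta" → prefix "kafent" already present; 1 new (a)
  "karunne" → prefix "ka" already present; 5 new (r, u, n, n, e)
  "kafenrunkavi" → prefix "kafen" already present; 7 new (r, u, n, k, a, v, i)
Total nodes = 8 + 3 + 5 + 5 + 1 + 5 + 7 = 34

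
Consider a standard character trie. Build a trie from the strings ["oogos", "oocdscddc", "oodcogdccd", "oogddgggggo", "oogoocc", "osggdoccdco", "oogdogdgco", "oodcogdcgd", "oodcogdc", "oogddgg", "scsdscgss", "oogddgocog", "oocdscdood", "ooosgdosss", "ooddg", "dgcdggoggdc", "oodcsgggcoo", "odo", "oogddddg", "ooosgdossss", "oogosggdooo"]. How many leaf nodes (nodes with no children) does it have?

17

A leaf is a node with no children — equivalently, the end of a word that is not a proper prefix of any other stored word.
Those words: "dgcdggoggdc", "odo", "oocdscddc", "oocdscdood", "oodcogdccd", "oodcogdcgd", "oodcsgggcoo", "ooddg", "oogddddg", "oogddgggggo", "oogddgocog", "oogdogdgco", "oogoocc", "oogosggdooo", "ooosgdossss", "osggdoccdco", "scsdscgss"
Leaf count: 17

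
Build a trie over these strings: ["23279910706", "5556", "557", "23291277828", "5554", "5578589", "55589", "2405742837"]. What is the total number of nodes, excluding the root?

Trie structure (* marks end of a word):
(root)
├─ 2
│  ├─ 3
│  │  └─ 2
│  │     ├─ 7
│  │     │  └─ 9
│  │     │     └─ 9
│  │     │        └─ 1
│  │     │           └─ 0
│  │     │              └─ 7
│  │     │                 └─ 0
│  │     │                    └─ 6 *
│  │     └─ 9
│  │        └─ 1
│  │           └─ 2
│  │              └─ 7
│  │                 └─ 7
│  │                    └─ 8
│  │                       └─ 2
│  │                          └─ 8 *
│  └─ 4
│     └─ 0
│        └─ 5
│           └─ 7
│              └─ 4
│                 └─ 2
│                    └─ 8
│                       └─ 3
│                          └─ 7 *
└─ 5
   └─ 5
      ├─ 5
      │  ├─ 4 *
      │  ├─ 6 *
      │  └─ 8
      │     └─ 9 *
      └─ 7 *
         └─ 8
            └─ 5
               └─ 8
                  └─ 9 *
Counting every labelled node above: 40.

40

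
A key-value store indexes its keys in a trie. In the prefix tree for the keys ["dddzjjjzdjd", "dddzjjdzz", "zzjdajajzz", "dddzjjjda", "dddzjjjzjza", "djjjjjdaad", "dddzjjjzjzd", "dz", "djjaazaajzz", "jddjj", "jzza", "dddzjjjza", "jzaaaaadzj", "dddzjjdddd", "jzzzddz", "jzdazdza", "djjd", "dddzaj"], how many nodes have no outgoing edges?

A leaf is a node with no children — equivalently, the end of a word that is not a proper prefix of any other stored word.
Those words: "dddzaj", "dddzjjdddd", "dddzjjdzz", "dddzjjjda", "dddzjjjza", "dddzjjjzdjd", "dddzjjjzjza", "dddzjjjzjzd", "djjaazaajzz", "djjd", "djjjjjdaad", "dz", "jddjj", "jzaaaaadzj", "jzdazdza", "jzza", "jzzzddz", "zzjdajajzz"
Leaf count: 18

18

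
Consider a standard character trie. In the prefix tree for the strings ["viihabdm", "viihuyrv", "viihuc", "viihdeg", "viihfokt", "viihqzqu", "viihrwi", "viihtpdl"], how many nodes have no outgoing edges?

8

Leaves are exactly the stored words that no other stored word extends.
Those words: "viihabdm", "viihdeg", "viihfokt", "viihqzqu", "viihrwi", "viihtpdl", "viihuc", "viihuyrv"
Leaf count: 8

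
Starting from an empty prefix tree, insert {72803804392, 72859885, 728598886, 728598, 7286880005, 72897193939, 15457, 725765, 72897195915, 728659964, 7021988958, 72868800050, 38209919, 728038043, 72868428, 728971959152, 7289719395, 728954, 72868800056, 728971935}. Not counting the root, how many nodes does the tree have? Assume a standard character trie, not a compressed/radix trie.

78

Insert word by word; a character creates a node only if that edge doesn't already exist:
  "72803804392" → 11 new (7, 2, 8, 0, 3, 8, 0, 4, 3, 9, 2)
  "72859885" → prefix "728" already present; 5 new (5, 9, 8, 8, 5)
  "728598886" → prefix "7285988" already present; 2 new (8, 6)
  "728598" → prefix "728598" already present; 0 new (none)
  "7286880005" → prefix "728" already present; 7 new (6, 8, 8, 0, 0, 0, 5)
  "72897193939" → prefix "728" already present; 8 new (9, 7, 1, 9, 3, 9, 3, 9)
  "15457" → 5 new (1, 5, 4, 5, 7)
  "725765" → prefix "72" already present; 4 new (5, 7, 6, 5)
  "72897195915" → prefix "7289719" already present; 4 new (5, 9, 1, 5)
  "728659964" → prefix "7286" already present; 5 new (5, 9, 9, 6, 4)
  "7021988958" → prefix "7" already present; 9 new (0, 2, 1, 9, 8, 8, 9, 5, 8)
  "72868800050" → prefix "7286880005" already present; 1 new (0)
  "38209919" → 8 new (3, 8, 2, 0, 9, 9, 1, 9)
  "728038043" → prefix "728038043" already present; 0 new (none)
  "72868428" → prefix "72868" already present; 3 new (4, 2, 8)
  "728971959152" → prefix "72897195915" already present; 1 new (2)
  "7289719395" → prefix "728971939" already present; 1 new (5)
  "728954" → prefix "7289" already present; 2 new (5, 4)
  "72868800056" → prefix "7286880005" already present; 1 new (6)
  "728971935" → prefix "72897193" already present; 1 new (5)
Total nodes = 11 + 5 + 2 + 0 + 7 + 8 + 5 + 4 + 4 + 5 + 9 + 1 + 8 + 0 + 3 + 1 + 1 + 2 + 1 + 1 = 78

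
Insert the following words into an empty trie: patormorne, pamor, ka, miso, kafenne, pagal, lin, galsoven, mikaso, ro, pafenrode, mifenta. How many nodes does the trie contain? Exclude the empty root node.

Count nodes per top-level branch (shared prefixes stored once):
  'g'-branch (galsoven): 8 nodes
  'k'-branch (ka, kafenne): 7 nodes
  'l'-branch (lin): 3 nodes
  'm'-branch (mifenta, mikaso, miso): 13 nodes
  'p'-branch (pafenrode, pagal, pamor, patormorne): 23 nodes
  'r'-branch (ro): 2 nodes
Sum: 56

56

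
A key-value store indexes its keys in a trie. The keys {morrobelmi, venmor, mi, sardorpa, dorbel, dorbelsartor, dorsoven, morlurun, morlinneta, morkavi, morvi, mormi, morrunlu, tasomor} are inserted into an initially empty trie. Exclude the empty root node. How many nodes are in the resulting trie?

Trace insertions, counting only characters that open a new branch:
  "morrobelmi" → 10 new (m, o, r, r, o, b, e, l, m, i)
  "venmor" → 6 new (v, e, n, m, o, r)
  "mi" → prefix "m" already present; 1 new (i)
  "sardorpa" → 8 new (s, a, r, d, o, r, p, a)
  "dorbel" → 6 new (d, o, r, b, e, l)
  "dorbelsartor" → prefix "dorbel" already present; 6 new (s, a, r, t, o, r)
  "dorsoven" → prefix "dor" already present; 5 new (s, o, v, e, n)
  "morlurun" → prefix "mor" already present; 5 new (l, u, r, u, n)
  "morlinneta" → prefix "morl" already present; 6 new (i, n, n, e, t, a)
  "morkavi" → prefix "mor" already present; 4 new (k, a, v, i)
  "morvi" → prefix "mor" already present; 2 new (v, i)
  "mormi" → prefix "mor" already present; 2 new (m, i)
  "morrunlu" → prefix "morr" already present; 4 new (u, n, l, u)
  "tasomor" → 7 new (t, a, s, o, m, o, r)
Total nodes = 10 + 6 + 1 + 8 + 6 + 6 + 5 + 5 + 6 + 4 + 2 + 2 + 4 + 7 = 72

72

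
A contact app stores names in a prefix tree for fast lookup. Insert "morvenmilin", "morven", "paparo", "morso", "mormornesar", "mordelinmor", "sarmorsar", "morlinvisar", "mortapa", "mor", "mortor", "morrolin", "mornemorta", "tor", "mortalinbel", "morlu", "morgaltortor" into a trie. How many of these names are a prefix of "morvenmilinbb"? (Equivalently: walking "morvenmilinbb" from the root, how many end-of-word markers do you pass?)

Check each prefix of "morvenmilinbb" against the stored set — each match is an end-marker on the path.
Prefixes of the query that are stored words: "mor", "morven", "morvenmilin"
Count: 3

3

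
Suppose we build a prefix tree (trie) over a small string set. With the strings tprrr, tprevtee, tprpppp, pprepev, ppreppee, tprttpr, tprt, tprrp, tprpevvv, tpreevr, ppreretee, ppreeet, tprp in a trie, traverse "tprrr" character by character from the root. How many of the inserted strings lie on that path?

Traverse "tprrr" character by character; count nodes along the way that are marked as word ends.
Prefixes of the query that are stored words: "tprrr"
Count: 1

1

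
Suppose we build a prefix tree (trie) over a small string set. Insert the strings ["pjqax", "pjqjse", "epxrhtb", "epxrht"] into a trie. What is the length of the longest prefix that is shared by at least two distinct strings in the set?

The deepest shared node is where two words last agree before diverging.
e.g. "epxrht" and "epxrhtb" share the prefix "epxrht" of length 6; no pair shares a longer one.
Longest shared-prefix length: 6

6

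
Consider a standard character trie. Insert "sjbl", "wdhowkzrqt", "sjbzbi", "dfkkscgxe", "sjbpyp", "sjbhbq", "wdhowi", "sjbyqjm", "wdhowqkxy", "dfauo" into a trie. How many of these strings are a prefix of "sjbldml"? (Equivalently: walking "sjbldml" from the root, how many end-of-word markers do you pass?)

Traverse "sjbldml" character by character; count nodes along the way that are marked as word ends.
Prefixes of the query that are stored words: "sjbl"
Count: 1

1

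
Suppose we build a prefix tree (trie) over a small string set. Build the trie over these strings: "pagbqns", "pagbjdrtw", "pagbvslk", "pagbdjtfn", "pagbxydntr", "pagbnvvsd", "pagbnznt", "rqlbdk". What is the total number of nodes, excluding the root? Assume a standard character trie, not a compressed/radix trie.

41

Trace insertions, counting only characters that open a new branch:
  "pagbqns" → 7 new (p, a, g, b, q, n, s)
  "pagbjdrtw" → prefix "pagb" already present; 5 new (j, d, r, t, w)
  "pagbvslk" → prefix "pagb" already present; 4 new (v, s, l, k)
  "pagbdjtfn" → prefix "pagb" already present; 5 new (d, j, t, f, n)
  "pagbxydntr" → prefix "pagb" already present; 6 new (x, y, d, n, t, r)
  "pagbnvvsd" → prefix "pagb" already present; 5 new (n, v, v, s, d)
  "pagbnznt" → prefix "pagbn" already present; 3 new (z, n, t)
  "rqlbdk" → 6 new (r, q, l, b, d, k)
Total nodes = 7 + 5 + 4 + 5 + 6 + 5 + 3 + 6 = 41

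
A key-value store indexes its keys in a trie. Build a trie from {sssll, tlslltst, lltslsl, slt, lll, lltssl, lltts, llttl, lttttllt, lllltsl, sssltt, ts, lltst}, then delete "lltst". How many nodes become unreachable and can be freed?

After clearing the end-marker at "lltst", prune upward until reaching a node still needed by another word.
The suffix "t" (1 node) is used only by "lltst"; the node for "llts" still has the child "l", so pruning stops there.
Nodes removed: 1

1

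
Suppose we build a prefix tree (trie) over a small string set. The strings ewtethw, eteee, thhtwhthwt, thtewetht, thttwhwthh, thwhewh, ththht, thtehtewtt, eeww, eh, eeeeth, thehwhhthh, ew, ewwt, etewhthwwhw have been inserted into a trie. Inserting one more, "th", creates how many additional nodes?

0

"th" is already a full path in the trie; only an end-marker is added.
No new nodes are needed: 0.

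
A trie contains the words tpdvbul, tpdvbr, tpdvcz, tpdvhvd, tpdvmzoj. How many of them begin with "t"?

5

Traverse to the node for "t", then collect every word in that subtree.
Matches: "tpdvbr", "tpdvbul", "tpdvcz", "tpdvhvd", "tpdvmzoj"
Count: 5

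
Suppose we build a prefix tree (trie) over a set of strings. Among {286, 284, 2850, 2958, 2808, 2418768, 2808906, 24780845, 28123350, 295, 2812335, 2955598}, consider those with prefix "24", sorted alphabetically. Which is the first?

2418768

Filter for "24…" and sort: "2418768", "24780845"
The 1st is 2418768.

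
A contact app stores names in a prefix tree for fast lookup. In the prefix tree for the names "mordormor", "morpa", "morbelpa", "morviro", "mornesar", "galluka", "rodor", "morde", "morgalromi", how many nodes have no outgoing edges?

A leaf is a node with no children — equivalently, the end of a word that is not a proper prefix of any other stored word.
Those words: "galluka", "morbelpa", "morde", "mordormor", "morgalromi", "mornesar", "morpa", "morviro", "rodor"
Leaf count: 9

9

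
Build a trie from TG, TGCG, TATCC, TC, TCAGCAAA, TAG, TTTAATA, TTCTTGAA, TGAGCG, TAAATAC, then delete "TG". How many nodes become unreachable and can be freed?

Walk "TG" from the leaf back toward the root, removing each node that no remaining word uses.
Every node on "TG" is still needed (e.g. by "TGCG"), so nothing is freed.
Nodes removed: 0

0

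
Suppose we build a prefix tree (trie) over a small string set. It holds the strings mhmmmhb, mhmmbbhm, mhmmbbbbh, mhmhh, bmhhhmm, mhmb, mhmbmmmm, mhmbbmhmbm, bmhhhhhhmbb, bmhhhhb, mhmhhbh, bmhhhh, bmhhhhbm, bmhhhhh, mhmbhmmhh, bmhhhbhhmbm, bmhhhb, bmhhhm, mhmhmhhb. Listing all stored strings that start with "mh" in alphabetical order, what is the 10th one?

mhmmmhb

Words with prefix "mh", in lexicographic order: "mhmb", "mhmbbmhmbm", "mhmbhmmhh", "mhmbmmmm", "mhmhh", "mhmhhbh", "mhmhmhhb", "mhmmbbbbh", "mhmmbbhm", "mhmmmhb"
Position 10: mhmmmhb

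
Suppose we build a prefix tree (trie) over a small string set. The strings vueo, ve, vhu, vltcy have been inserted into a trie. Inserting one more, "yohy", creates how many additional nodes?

No existing word starts with "y", so every character of "yohy" needs a new node.
4 − 0 = 4 new nodes.

4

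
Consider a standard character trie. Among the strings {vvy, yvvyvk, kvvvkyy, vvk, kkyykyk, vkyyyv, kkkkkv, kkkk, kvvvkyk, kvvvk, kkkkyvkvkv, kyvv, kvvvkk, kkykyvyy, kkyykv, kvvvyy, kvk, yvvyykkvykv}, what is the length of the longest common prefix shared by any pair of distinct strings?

Look for the deepest trie node that still has at least two words in its subtree.
e.g. "kvvvkyk" and "kvvvkyy" share the prefix "kvvvky" of length 6; no pair shares a longer one.
Longest shared-prefix length: 6

6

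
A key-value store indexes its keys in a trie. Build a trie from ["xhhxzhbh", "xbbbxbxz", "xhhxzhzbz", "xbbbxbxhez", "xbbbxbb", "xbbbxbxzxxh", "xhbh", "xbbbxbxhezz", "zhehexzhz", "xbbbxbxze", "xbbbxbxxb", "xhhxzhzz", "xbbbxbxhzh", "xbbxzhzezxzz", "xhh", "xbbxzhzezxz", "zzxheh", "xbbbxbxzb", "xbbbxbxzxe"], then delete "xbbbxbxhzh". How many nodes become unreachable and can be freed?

Walk "xbbbxbxhzh" from the leaf back toward the root, removing each node that no remaining word uses.
The suffix "zh" (2 nodes) is used only by "xbbbxbxhzh"; the node for "xbbbxbxh" still has the child "e", so pruning stops there.
Nodes removed: 2

2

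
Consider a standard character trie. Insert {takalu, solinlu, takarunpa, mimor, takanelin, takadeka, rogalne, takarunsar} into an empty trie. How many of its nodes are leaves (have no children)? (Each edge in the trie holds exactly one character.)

8

A leaf is a node with no children — equivalently, the end of a word that is not a proper prefix of any other stored word.
Those words: "mimor", "rogalne", "solinlu", "takadeka", "takalu", "takanelin", "takarunpa", "takarunsar"
Leaf count: 8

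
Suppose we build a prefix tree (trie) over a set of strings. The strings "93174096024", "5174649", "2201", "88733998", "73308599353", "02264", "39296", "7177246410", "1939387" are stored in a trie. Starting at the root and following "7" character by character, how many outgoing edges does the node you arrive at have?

2

Follow the path "7" to its node, then look at its outgoing edges.
Characters that immediately follow "7" among the stored strings: {1, 3}.
That node has 2 child edges.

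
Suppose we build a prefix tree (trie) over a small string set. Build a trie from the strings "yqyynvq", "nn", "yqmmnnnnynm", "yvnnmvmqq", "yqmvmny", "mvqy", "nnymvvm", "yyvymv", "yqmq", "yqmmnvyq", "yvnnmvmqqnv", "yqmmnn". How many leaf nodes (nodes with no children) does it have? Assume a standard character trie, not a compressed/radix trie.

A leaf is a node with no children — equivalently, the end of a word that is not a proper prefix of any other stored word.
Those words: "mvqy", "nnymvvm", "yqmmnnnnynm", "yqmmnvyq", "yqmq", "yqmvmny", "yqyynvq", "yvnnmvmqqnv", "yyvymv"
Leaf count: 9

9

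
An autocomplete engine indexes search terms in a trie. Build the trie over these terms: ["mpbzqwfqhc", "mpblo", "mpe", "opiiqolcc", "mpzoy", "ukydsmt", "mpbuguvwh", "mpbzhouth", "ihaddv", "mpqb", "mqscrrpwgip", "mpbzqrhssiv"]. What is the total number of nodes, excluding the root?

67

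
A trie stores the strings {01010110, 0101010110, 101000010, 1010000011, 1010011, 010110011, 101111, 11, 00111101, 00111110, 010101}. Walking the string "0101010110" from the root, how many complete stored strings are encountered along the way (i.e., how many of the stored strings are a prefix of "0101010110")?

2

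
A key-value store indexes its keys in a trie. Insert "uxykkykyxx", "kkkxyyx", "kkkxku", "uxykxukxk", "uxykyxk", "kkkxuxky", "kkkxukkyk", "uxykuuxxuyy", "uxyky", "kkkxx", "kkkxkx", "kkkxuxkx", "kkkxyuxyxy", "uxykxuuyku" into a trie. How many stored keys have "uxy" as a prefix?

6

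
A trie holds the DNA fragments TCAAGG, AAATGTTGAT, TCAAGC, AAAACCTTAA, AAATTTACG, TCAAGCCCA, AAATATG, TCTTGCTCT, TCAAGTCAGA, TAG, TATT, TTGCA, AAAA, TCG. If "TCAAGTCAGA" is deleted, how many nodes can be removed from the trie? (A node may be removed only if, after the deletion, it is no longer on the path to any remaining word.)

5

Walk "TCAAGTCAGA" from the leaf back toward the root, removing each node that no remaining word uses.
The suffix "TCAGA" (5 nodes) is used only by "TCAAGTCAGA"; the node for "TCAAG" still has the child "G", so pruning stops there.
Nodes removed: 5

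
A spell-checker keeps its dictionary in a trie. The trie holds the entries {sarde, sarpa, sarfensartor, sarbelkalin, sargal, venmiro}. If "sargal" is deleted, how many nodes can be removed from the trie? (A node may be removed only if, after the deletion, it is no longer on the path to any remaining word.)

3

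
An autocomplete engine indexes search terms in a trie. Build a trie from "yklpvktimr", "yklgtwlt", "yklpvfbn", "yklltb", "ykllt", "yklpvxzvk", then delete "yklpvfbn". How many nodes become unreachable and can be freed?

3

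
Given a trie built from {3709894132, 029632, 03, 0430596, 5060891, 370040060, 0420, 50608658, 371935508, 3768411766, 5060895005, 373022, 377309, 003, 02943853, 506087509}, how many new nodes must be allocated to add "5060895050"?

2

The longest prefix of "5060895050" already in the trie is "50608950" (length 8).
New nodes needed: |"5060895050"| − 8 = 10 − 8 = 2.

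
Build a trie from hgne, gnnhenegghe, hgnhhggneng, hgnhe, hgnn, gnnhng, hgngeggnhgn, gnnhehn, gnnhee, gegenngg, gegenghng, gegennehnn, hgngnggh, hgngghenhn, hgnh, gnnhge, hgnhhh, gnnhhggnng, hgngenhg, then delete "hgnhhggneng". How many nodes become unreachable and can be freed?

After clearing the end-marker at "hgnhhggneng", prune upward until reaching a node still needed by another word.
The suffix "ggneng" (6 nodes) is used only by "hgnhhggneng"; the node for "hgnhh" still has the child "h", so pruning stops there.
Nodes removed: 6

6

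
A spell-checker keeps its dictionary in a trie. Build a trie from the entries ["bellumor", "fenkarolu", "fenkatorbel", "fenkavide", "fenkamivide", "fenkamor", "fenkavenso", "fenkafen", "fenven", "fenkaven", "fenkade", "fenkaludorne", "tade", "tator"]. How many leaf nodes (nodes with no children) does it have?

13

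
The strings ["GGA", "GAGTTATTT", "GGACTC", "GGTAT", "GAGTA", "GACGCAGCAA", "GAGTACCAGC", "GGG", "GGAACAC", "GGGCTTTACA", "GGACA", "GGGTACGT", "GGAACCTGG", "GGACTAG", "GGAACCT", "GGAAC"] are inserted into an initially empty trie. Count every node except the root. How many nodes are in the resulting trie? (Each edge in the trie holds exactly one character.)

55

Insert word by word; a character creates a node only if that edge doesn't already exist:
  "GGA" → 3 new (G, G, A)
  "GAGTTATTT" → prefix "G" already present; 8 new (A, G, T, T, A, T, T, T)
  "GGACTC" → prefix "GGA" already present; 3 new (C, T, C)
  "GGTAT" → prefix "GG" already present; 3 new (T, A, T)
  "GAGTA" → prefix "GAGT" already present; 1 new (A)
  "GACGCAGCAA" → prefix "GA" already present; 8 new (C, G, C, A, G, C, A, A)
  "GAGTACCAGC" → prefix "GAGTA" already present; 5 new (C, C, A, G, C)
  "GGG" → prefix "GG" already present; 1 new (G)
  "GGAACAC" → prefix "GGA" already present; 4 new (A, C, A, C)
  "GGGCTTTACA" → prefix "GGG" already present; 7 new (C, T, T, T, A, C, A)
  "GGACA" → prefix "GGAC" already present; 1 new (A)
  "GGGTACGT" → prefix "GGG" already present; 5 new (T, A, C, G, T)
  "GGAACCTGG" → prefix "GGAAC" already present; 4 new (C, T, G, G)
  "GGACTAG" → prefix "GGACT" already present; 2 new (A, G)
  "GGAACCT" → prefix "GGAACCT" already present; 0 new (none)
  "GGAAC" → prefix "GGAAC" already present; 0 new (none)
Total nodes = 3 + 8 + 3 + 3 + 1 + 8 + 5 + 1 + 4 + 7 + 1 + 5 + 4 + 2 + 0 + 0 = 55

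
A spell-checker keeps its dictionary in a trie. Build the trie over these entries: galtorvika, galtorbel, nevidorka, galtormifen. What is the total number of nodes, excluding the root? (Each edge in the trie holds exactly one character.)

For each word, the new-node count is its length minus the longest prefix already in the trie:
  "galtorvika" → 10 new (g, a, l, t, o, r, v, i, k, a)
  "galtorbel" → prefix "galtor" already present; 3 new (b, e, l)
  "nevidorka" → 9 new (n, e, v, i, d, o, r, k, a)
  "galtormifen" → prefix "galtor" already present; 5 new (m, i, f, e, n)
Total nodes = 10 + 3 + 9 + 5 = 27

27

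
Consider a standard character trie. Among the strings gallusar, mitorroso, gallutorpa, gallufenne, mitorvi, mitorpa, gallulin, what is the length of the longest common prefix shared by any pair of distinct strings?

Equivalently: take the maximum, over all pairs, of their longest common prefix length.
"gallufenne" and "gallulin" agree on "gallu" (5 characters) before diverging; nothing deeper is shared.
Longest shared-prefix length: 5

5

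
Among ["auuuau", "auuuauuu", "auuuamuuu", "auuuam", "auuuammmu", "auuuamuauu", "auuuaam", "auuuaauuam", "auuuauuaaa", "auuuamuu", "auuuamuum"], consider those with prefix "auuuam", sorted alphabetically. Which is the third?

DFS of the "auuuam" subtree visits, in order: "auuuam", "auuuammmu", "auuuamuauu", "auuuamuu", "auuuamuum", "auuuamuuu"
Position 3: auuuamuauu

auuuamuauu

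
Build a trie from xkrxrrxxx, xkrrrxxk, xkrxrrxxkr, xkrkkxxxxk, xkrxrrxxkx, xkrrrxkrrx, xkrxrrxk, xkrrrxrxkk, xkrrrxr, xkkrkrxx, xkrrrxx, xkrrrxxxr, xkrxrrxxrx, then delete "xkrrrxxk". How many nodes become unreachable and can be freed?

1

Walk "xkrrrxxk" from the leaf back toward the root, removing each node that no remaining word uses.
The suffix "k" (1 node) is used only by "xkrrrxxk"; the node for "xkrrrxx" still has the child "x", so pruning stops there.
Nodes removed: 1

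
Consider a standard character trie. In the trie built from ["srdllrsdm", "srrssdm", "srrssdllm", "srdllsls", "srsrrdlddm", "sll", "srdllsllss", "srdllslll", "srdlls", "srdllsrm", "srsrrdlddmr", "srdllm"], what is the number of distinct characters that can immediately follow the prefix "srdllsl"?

Follow the path "srdllsl" to its node, then look at its outgoing edges.
Distinct next characters after "srdllsl": l, s.
That node has 2 child edges.

2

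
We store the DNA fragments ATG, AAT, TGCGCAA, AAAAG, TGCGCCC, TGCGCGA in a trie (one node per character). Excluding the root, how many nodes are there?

Trie structure (* marks end of a word):
(root)
├─ A
│  ├─ A
│  │  ├─ A
│  │  │  └─ A
│  │  │     └─ G *
│  │  └─ T *
│  └─ T
│     └─ G *
└─ T
   └─ G
      └─ C
         └─ G
            └─ C
               ├─ A
               │  └─ A *
               ├─ C
               │  └─ C *
               └─ G
                  └─ A *
Counting every labelled node above: 19.

19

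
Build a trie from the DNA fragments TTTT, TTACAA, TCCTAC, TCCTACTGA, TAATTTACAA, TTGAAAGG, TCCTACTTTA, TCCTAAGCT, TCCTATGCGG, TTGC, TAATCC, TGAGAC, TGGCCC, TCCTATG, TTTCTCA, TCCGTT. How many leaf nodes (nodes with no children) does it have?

Leaves are exactly the stored words that no other stored word extends.
Those words: "TAATCC", "TAATTTACAA", "TCCGTT", "TCCTAAGCT", "TCCTACTGA", "TCCTACTTTA", "TCCTATGCGG", "TGAGAC", "TGGCCC", "TTACAA", "TTGAAAGG", "TTGC", "TTTCTCA", "TTTT"
Leaf count: 14

14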